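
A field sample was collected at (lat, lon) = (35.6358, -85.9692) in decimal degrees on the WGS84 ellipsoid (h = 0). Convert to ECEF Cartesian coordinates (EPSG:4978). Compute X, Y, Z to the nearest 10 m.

WGS84: a = 6378137 m, e² = 0.006694380; N(φ) = a/√(1−e²sin²φ) = 6385396.425 m.
X = (N+h)·cosφ·cosλ = 364794.390 m; Y = (N+h)·cosφ·sinλ = -5176810.069 m; Z = (N(1−e²)+h)·sinφ = 3695423.997 m.

X 364790 m, Y -5176810 m, Z 3695420 m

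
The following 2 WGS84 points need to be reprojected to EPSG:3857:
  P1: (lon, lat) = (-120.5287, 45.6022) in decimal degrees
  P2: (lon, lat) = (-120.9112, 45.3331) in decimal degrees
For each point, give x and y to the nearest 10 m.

P1: x -13417190 m, y 5716830 m; P2: x -13459770 m, y 5674110 m

Web Mercator: x = R·λ, y = R·ln tan(π/4+φ/2), R = 6378137 m.
P1 (45.6022°, -120.5287°) → (-13417193.510, 5716829.052) m.
P2 (45.3331°, -120.9112°) → (-13459773.215, 5674114.589) m.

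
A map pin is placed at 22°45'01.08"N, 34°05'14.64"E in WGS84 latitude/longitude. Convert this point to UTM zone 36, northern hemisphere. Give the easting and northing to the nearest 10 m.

Zone 36 central meridian λ₀ = 6×36 − 183 = 33°; Δλ = +1.0874°.
Transverse Mercator on WGS84 with k₀ = 0.9996 gives E = 611647.066 m, N = 2516288.223 m.

E 611650 m, N 2516290 m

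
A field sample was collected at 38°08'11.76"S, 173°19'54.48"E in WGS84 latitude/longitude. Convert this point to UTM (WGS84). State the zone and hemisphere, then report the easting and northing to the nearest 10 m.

Longitude 173.3318° lies in the 6° band [168°, 174°), giving zone 59; latitude is south of the equator, so 59S.
Zone 59 central meridian λ₀ = 6×59 − 183 = 171°; Δλ = +2.3318°.
Transverse Mercator on WGS84 with k₀ = 0.9996 gives E = 704358.998 m, N = 5776459.942 m.

Zone 59S: E 704360 m, N 5776460 m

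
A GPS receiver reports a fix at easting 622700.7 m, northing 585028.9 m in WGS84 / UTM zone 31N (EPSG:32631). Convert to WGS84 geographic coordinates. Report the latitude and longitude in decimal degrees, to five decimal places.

Zone 31N: λ₀ = 3°, k₀ = 0.9996, false easting 500000 m.
Meridian distance M = (N − FN)/k₀ = 585263.0 m.
Inverse transverse Mercator on WGS84 gives φ = 5.29179971°, λ = 4.10730031°.

lat 5.29180°, lon 4.10730°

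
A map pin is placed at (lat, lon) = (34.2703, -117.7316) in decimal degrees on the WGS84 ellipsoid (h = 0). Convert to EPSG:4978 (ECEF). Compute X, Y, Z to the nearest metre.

WGS84: a = 6378137 m, e² = 0.006694380; N(φ) = a/√(1−e²sin²φ) = 6384917.065 m.
X = (N+h)·cosφ·cosλ = -2455284.332 m; Y = (N+h)·cosφ·sinλ = -4670367.144 m; Z = (N(1−e²)+h)·sinφ = 3571263.941 m.

X -2455284 m, Y -4670367 m, Z 3571264 m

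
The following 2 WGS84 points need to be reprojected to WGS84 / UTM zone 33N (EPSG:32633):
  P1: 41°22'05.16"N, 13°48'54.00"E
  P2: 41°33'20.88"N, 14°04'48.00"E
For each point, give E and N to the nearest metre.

UTM zone 33N: λ₀ = 15°, k₀ = 0.9996.
P1 (41.3681°, 13.8150°) → (400895.293, 4580298.332) m.
P2 (41.5558°, 14.0800°) → (423279.797, 4600867.730) m.

P1: E 400895 m, N 4580298 m; P2: E 423280 m, N 4600868 m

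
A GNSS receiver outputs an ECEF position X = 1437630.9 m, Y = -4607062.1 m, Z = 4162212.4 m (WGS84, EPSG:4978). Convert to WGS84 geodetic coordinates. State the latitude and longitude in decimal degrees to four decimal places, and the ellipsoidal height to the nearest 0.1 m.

lat 40.9657°, lon -72.6695°, h 4064.5 m

λ = atan2(Y, X) = -72.66949966°; p = √(X²+Y²) = 4826158.3 m.
Bowring's method on WGS84 (a = 6378137 m, b = 6356752.314 m) gives φ = 40.96570018°, h = 4064.515 m.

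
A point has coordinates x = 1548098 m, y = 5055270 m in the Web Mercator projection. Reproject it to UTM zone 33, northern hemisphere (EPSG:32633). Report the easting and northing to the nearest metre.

E 408464 m, N 4571571 m

Web Mercator inverse (R = 6378137 m) → φ = 41.29039715°, λ = 13.90680095°.
UTM 33N forward: E = 408464.268 m, N = 4571570.988 m.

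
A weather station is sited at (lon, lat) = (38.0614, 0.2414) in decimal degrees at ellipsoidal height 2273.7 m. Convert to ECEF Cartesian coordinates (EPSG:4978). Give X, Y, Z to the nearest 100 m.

WGS84: a = 6378137 m, e² = 0.006694380; N(φ) = a/√(1−e²sin²φ) = 6378137.379 m.
X = (N+h)·cosφ·cosλ = 5023575.512 m; Y = (N+h)·cosφ·sinλ = 3933524.116 m; Z = (N(1−e²)+h)·sinφ = 26702.132 m.

X 5023600 m, Y 3933500 m, Z 26700 m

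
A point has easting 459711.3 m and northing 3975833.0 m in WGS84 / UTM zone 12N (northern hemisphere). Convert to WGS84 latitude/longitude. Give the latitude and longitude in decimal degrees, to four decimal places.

Zone 12N: λ₀ = -111°, k₀ = 0.9996, false easting 500000 m.
Meridian distance M = (N − FN)/k₀ = 3977424.0 m.
Inverse transverse Mercator on WGS84 gives φ = 35.92600043°, λ = -111.44660006°.

lat 35.9260°, lon -111.4466°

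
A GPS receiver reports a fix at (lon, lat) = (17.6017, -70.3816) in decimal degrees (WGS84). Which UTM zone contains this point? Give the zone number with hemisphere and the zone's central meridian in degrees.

UTM zone = ⌊(λ + 180)/6⌋ + 1; 17.6017° ∈ [12°, 18°) → zone 33.
Hemisphere: S (φ < 0).
Central meridian λ₀ = 6×33 − 183 = 15°.

Zone 33S, central meridian 15°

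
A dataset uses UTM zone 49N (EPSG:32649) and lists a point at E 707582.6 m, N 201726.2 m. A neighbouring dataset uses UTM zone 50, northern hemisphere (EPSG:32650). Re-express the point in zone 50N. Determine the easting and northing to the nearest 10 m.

E 39830 m, N 202150 m

UTM 49N → geographic: φ = 1.82410024°, λ = 112.86610033°.
UTM 50N (λ₀ = 117°) forward: E = 39830.709 m, N = 202147.685 m.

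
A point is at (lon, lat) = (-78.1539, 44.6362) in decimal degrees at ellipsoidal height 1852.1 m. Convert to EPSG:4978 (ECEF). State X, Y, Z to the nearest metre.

X 933508 m, Y -4450557 m, Z 4459972 m

WGS84: a = 6378137 m, e² = 0.006694380; N(φ) = a/√(1−e²sin²φ) = 6388702.060 m.
X = (N+h)·cosφ·cosλ = 933507.591 m; Y = (N+h)·cosφ·sinλ = -4450556.881 m; Z = (N(1−e²)+h)·sinφ = 4459971.906 m.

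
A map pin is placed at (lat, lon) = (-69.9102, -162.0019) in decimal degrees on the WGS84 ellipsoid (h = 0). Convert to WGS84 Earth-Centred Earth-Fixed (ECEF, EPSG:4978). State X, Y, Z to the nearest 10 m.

WGS84: a = 6378137 m, e² = 0.006694380; N(φ) = a/√(1−e²sin²φ) = 6397050.748 m.
X = (N+h)·cosφ·cosλ = -2089816.097 m; Y = (N+h)·cosφ·sinλ = -678945.795 m; Z = (N(1−e²)+h)·sinφ = -5967606.199 m.

X -2089820 m, Y -678950 m, Z -5967610 m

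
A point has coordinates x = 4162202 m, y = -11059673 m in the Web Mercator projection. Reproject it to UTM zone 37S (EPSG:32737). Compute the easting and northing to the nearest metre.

E 438457 m, N 2236415 m

Web Mercator inverse (R = 6378137 m) → φ = -69.97219865°, λ = 37.38969672°.
UTM 37S forward: E = 438457.013 m, N = 2236414.592 m.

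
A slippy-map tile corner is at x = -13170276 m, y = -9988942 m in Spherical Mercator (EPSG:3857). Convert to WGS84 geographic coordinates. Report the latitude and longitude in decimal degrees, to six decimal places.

R = 6378137 m. λ = x/R = -118.31060227°.
φ = 2·arctan(exp(y/R)) − 90° = 2·arctan(0.20885) − 90° = -66.40630034°.

lat -66.406300°, lon -118.310602°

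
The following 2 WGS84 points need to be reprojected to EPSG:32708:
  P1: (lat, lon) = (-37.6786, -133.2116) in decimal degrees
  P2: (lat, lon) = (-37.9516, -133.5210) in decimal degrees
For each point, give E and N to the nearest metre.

P1: E 657706 m, N 5828339 m; P2: E 629941 m, N 5798523 m

UTM zone 8S: λ₀ = -135°, k₀ = 0.9996.
P1 (-37.6786°, -133.2116°) → (657706.073, 5828339.315) m.
P2 (-37.9516°, -133.5210°) → (629941.096, 5798523.492) m.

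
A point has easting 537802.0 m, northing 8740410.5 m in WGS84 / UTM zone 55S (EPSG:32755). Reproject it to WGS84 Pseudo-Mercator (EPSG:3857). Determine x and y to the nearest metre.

Unproject from UTM 55S (λ₀ = 147°) → φ = -11.39420032°, λ = 147.34649983°.
Web Mercator (R = 6378137 m): x = 16402537.331 m, y = -1276840.583 m.

x 16402537 m, y -1276841 m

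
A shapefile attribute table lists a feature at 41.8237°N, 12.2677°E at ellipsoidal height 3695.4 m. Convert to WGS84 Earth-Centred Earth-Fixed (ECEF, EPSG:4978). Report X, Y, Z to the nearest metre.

WGS84: a = 6378137 m, e² = 0.006694380; N(φ) = a/√(1−e²sin²φ) = 6387651.576 m.
X = (N+h)·cosφ·cosλ = 4654076.380 m; Y = (N+h)·cosφ·sinλ = 1012004.669 m; Z = (N(1−e²)+h)·sinφ = 4233495.743 m.

X 4654076 m, Y 1012005 m, Z 4233496 m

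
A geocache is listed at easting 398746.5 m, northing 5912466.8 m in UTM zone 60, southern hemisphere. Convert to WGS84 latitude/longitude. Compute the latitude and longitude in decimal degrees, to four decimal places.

lat -36.9284°, lon 175.8631°

Zone 60S: λ₀ = 177°, k₀ = 0.9996, false easting 500000 m, false northing 10000000 m.
Meridian distance M = (N − FN)/k₀ = -4089168.9 m.
Inverse transverse Mercator on WGS84 gives φ = -36.92839996°, λ = 175.86310030°.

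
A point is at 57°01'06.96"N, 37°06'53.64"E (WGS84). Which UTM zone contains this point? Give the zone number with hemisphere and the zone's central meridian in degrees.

UTM zone = ⌊(λ + 180)/6⌋ + 1; 37.1149° ∈ [36°, 42°) → zone 37.
Hemisphere: N (φ ≥ 0).
Central meridian λ₀ = 6×37 − 183 = 39°.

Zone 37N, central meridian 39°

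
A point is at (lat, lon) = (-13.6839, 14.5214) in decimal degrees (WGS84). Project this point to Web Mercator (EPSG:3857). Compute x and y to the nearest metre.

Web Mercator is spherical with R = a = 6378137 m.
x = R·λ = 6378137 × 0.253446242 = 1616514.854 m.
y = R·ln tan(π/4 + φ/2) = 6378137 × -0.241132475 = -1537975.958 m.

x 1616515 m, y -1537976 m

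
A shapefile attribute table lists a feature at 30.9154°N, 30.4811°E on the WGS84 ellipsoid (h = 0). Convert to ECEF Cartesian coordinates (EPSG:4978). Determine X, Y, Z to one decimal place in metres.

X 4719901.1 m, Y 2778137.4 m, Z 3257850.2 m

WGS84: a = 6378137 m, e² = 0.006694380; N(φ) = a/√(1−e²sin²φ) = 6383779.751 m.
X = (N+h)·cosφ·cosλ = 4719901.062 m; Y = (N+h)·cosφ·sinλ = 2778137.447 m; Z = (N(1−e²)+h)·sinφ = 3257850.157 m.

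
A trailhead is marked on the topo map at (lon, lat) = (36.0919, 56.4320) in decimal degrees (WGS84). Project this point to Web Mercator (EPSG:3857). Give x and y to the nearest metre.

x 4017732 m, y 7644900 m

Web Mercator is spherical with R = a = 6378137 m.
x = R·λ = 6378137 × 0.629922488 = 4017731.930 m.
y = R·ln tan(π/4 + φ/2) = 6378137 × 1.198610148 = 7644899.735 m.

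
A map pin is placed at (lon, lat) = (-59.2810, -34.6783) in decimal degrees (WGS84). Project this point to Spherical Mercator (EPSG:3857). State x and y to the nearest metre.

Web Mercator is spherical with R = a = 6378137 m.
x = R·λ = 6378137 × -1.034648634 = -6599130.734 m.
y = R·ln tan(π/4 + φ/2) = 6378137 × -0.645995670 = -4120248.883 m.

x -6599131 m, y -4120249 m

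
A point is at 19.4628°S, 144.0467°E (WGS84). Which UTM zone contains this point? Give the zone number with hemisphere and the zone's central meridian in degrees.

UTM zone = ⌊(λ + 180)/6⌋ + 1; 144.0467° ∈ [144°, 150°) → zone 55.
Hemisphere: S (φ < 0).
Central meridian λ₀ = 6×55 − 183 = 147°.

Zone 55S, central meridian 147°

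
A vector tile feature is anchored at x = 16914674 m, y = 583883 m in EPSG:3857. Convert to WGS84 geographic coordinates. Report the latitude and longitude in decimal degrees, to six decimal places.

lat 5.237800°, lon 151.947102°

R = 6378137 m. λ = x/R = 151.94710180°.
φ = 2·arctan(exp(y/R)) − 90° = 2·arctan(1.09587) − 90° = 5.23779953°.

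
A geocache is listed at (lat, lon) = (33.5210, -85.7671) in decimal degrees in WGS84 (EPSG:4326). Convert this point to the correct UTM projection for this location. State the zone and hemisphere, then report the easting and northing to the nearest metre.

Longitude -85.7671° lies in the 6° band [-90°, -84°), giving zone 16; latitude is north of the equator, so 16N.
Zone 16 central meridian λ₀ = 6×16 − 183 = -87°; Δλ = +1.2329°.
Transverse Mercator on WGS84 with k₀ = 0.9996 gives E = 614494.194 m, N = 3709727.819 m.

Zone 16N: E 614494 m, N 3709728 m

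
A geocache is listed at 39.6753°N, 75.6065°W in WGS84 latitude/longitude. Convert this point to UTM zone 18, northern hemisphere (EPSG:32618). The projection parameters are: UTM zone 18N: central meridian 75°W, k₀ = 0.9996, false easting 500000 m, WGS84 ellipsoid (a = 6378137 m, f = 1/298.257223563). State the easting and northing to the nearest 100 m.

E 448000 m, N 4391900 m

Zone 18 central meridian λ₀ = 6×18 − 183 = -75°; Δλ = -0.6065°.
Transverse Mercator on WGS84 with k₀ = 0.9996 gives E = 447984.784 m, N = 4391895.473 m.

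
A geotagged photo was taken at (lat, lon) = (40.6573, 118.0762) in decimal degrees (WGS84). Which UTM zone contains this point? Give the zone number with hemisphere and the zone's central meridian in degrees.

Zone 50N, central meridian 117°

UTM zone = ⌊(λ + 180)/6⌋ + 1; 118.0762° ∈ [114°, 120°) → zone 50.
Hemisphere: N (φ ≥ 0).
Central meridian λ₀ = 6×50 − 183 = 117°.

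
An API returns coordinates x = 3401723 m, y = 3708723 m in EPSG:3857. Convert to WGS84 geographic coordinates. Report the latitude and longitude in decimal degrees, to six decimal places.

lat 31.583203°, lon 30.558198°

R = 6378137 m. λ = x/R = 30.55819763°.
φ = 2·arctan(exp(y/R)) − 90° = 2·arctan(1.78867) − 90° = 31.58320272°.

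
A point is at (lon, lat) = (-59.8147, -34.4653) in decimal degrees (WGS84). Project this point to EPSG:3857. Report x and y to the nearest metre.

Web Mercator is spherical with R = a = 6378137 m.
x = R·λ = 6378137 × -1.043963456 = -6658541.946 m.
y = R·ln tan(π/4 + φ/2) = 6378137 × -0.641480872 = -4091452.886 m.

x -6658542 m, y -4091453 m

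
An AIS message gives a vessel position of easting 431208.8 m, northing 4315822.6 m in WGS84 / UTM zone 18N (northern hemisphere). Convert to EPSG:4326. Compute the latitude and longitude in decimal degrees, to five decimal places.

lat 38.98870°, lon -75.79430°

Zone 18N: λ₀ = -75°, k₀ = 0.9996, false easting 500000 m.
Meridian distance M = (N − FN)/k₀ = 4317549.6 m.
Inverse transverse Mercator on WGS84 gives φ = 38.98869974°, λ = -75.79429962°.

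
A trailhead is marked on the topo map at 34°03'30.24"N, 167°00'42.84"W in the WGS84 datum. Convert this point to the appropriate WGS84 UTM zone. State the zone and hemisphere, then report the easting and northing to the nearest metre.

Zone 3N: E 314318 m, N 3770457 m

Longitude -167.0119° lies in the 6° band [-168°, -162°), giving zone 3; latitude is north of the equator, so 3N.
Zone 3 central meridian λ₀ = 6×3 − 183 = -165°; Δλ = -2.0119°.
Transverse Mercator on WGS84 with k₀ = 0.9996 gives E = 314318.301 m, N = 3770457.479 m.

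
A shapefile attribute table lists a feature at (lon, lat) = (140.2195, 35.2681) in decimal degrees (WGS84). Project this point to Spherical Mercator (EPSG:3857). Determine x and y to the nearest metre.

x 15609163 m, y 4200375 m

Web Mercator is spherical with R = a = 6378137 m.
x = R·λ = 6378137 × 2.447291951 = 15609163.339 m.
y = R·ln tan(π/4 + φ/2) = 6378137 × 0.658558261 = 4200374.814 m.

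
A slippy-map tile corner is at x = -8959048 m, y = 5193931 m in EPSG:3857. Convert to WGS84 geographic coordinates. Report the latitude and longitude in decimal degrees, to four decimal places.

R = 6378137 m. λ = x/R = -80.48049750°.
φ = 2·arctan(exp(y/R)) − 90° = 2·arctan(2.25767) − 90° = 42.21959713°.

lat 42.2196°, lon -80.4805°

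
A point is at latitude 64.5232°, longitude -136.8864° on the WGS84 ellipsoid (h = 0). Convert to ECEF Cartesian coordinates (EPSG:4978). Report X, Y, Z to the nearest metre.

X -2008261 m, Y -1880192 m, Z 5735044 m

WGS84: a = 6378137 m, e² = 0.006694380; N(φ) = a/√(1−e²sin²φ) = 6395607.281 m.
X = (N+h)·cosφ·cosλ = -2008261.050 m; Y = (N+h)·cosφ·sinλ = -1880191.775 m; Z = (N(1−e²)+h)·sinφ = 5735044.120 m.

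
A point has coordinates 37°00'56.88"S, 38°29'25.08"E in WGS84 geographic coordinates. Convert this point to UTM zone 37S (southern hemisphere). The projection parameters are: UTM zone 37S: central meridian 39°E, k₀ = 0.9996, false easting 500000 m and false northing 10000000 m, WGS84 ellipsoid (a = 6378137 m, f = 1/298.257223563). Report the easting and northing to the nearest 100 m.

E 454700 m, N 5903300 m

Zone 37 central meridian λ₀ = 6×37 − 183 = 39°; Δλ = -0.5097°.
Transverse Mercator on WGS84 with k₀ = 0.9996 gives E = 454658.118 m, N = 5903253.462 m.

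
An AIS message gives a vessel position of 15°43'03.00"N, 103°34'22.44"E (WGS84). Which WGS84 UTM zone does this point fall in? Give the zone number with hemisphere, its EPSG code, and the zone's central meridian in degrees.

Zone 48N (EPSG:32648), central meridian 105°

UTM zone = ⌊(λ + 180)/6⌋ + 1; 103.5729° ∈ [102°, 108°) → zone 48.
Hemisphere: N (φ ≥ 0).
Central meridian λ₀ = 6×48 − 183 = 105°.
EPSG code: 32648.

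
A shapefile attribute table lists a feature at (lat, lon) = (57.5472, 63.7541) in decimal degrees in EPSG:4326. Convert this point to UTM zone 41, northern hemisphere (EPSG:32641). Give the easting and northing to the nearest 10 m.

Zone 41 central meridian λ₀ = 6×41 − 183 = 63°; Δλ = +0.7541°.
Transverse Mercator on WGS84 with k₀ = 0.9996 gives E = 545134.962 m, N = 6378550.987 m.

E 545130 m, N 6378550 m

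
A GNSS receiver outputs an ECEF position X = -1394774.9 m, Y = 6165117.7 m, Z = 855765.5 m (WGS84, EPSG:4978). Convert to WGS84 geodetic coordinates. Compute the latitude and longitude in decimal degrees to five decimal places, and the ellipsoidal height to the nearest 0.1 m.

λ = atan2(Y, X) = 102.74780028°; p = √(X²+Y²) = 6320923.5 m.
Bowring's method on WGS84 (a = 6378137 m, b = 6356752.314 m) gives φ = 7.76150012°, h = 839.625 m.

lat 7.76150°, lon 102.74780°, h 839.6 m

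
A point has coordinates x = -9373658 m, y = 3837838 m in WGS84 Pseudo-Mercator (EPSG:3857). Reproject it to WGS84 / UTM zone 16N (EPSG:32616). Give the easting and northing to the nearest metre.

E 762412 m, N 3606622 m

Web Mercator inverse (R = 6378137 m) → φ = 32.56599700°, λ = -84.20500250°.
UTM 16N forward: E = 762411.918 m, N = 3606621.861 m.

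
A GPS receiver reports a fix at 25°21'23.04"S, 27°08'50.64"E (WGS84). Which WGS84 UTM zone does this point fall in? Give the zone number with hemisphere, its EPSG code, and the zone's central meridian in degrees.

Zone 35S (EPSG:32735), central meridian 27°

UTM zone = ⌊(λ + 180)/6⌋ + 1; 27.1474° ∈ [24°, 30°) → zone 35.
Hemisphere: S (φ < 0).
Central meridian λ₀ = 6×35 − 183 = 27°.
EPSG code: 32735.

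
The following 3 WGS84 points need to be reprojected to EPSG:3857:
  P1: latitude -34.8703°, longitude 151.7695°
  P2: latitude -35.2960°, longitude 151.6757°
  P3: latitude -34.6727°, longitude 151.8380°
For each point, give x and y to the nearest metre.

P1: x 16894903 m, y -4146269 m; P2: x 16884462 m, y -4204179 m; P3: x 16902529 m, y -4119491 m

Web Mercator: x = R·λ, y = R·ln tan(π/4+φ/2), R = 6378137 m.
P1 (-34.8703°, 151.7695°) → (16894903.458, -4146269.371) m.
P2 (-35.2960°, 151.6757°) → (16884461.690, -4204179.473) m.
P3 (-34.6727°, 151.8380°) → (16902528.843, -4119490.860) m.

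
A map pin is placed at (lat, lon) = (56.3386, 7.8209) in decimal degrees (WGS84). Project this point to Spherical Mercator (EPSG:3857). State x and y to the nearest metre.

x 870619 m, y 7626119 m

Web Mercator is spherical with R = a = 6378137 m.
x = R·λ = 6378137 × 0.136500455 = 870618.606 m.
y = R·ln tan(π/4 + φ/2) = 6378137 × 1.195665562 = 7626118.758 m.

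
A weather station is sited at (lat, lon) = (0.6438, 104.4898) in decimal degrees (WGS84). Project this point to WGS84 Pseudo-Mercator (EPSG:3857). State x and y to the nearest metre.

Web Mercator is spherical with R = a = 6378137 m.
x = R·λ = 6378137 × 1.823691045 = 11631751.329 m.
y = R·ln tan(π/4 + φ/2) = 6378137 × 0.011236666 = 71668.996 m.

x 11631751 m, y 71669 m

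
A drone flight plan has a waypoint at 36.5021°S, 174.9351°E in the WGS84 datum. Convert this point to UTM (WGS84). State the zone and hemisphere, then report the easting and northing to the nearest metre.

Zone 60S: E 315071 m, N 5958376 m

Longitude 174.9351° lies in the 6° band [174°, 180°), giving zone 60; latitude is south of the equator, so 60S.
Zone 60 central meridian λ₀ = 6×60 − 183 = 177°; Δλ = -2.0649°.
Transverse Mercator on WGS84 with k₀ = 0.9996 gives E = 315070.521 m, N = 5958376.216 m.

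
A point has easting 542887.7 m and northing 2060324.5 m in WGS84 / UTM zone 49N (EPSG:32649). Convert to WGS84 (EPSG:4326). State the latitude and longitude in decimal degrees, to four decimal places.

Zone 49N: λ₀ = 111°, k₀ = 0.9996, false easting 500000 m.
Meridian distance M = (N − FN)/k₀ = 2061149.0 m.
Inverse transverse Mercator on WGS84 gives φ = 18.63350039°, λ = 111.40659987°.

lat 18.6335°, lon 111.4066°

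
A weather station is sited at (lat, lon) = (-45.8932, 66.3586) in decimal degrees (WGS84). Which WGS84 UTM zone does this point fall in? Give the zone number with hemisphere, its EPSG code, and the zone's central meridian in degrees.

Zone 42S (EPSG:32742), central meridian 69°

UTM zone = ⌊(λ + 180)/6⌋ + 1; 66.3586° ∈ [66°, 72°) → zone 42.
Hemisphere: S (φ < 0).
Central meridian λ₀ = 6×42 − 183 = 69°.
EPSG code: 32742.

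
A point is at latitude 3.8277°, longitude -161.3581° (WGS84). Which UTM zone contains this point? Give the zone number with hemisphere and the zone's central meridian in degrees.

UTM zone = ⌊(λ + 180)/6⌋ + 1; -161.3581° ∈ [-162°, -156°) → zone 4.
Hemisphere: N (φ ≥ 0).
Central meridian λ₀ = 6×4 − 183 = -159°.

Zone 4N, central meridian -159°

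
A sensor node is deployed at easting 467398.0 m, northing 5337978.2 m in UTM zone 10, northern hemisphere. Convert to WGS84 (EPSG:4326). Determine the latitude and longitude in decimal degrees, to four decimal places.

Zone 10N: λ₀ = -123°, k₀ = 0.9996, false easting 500000 m.
Meridian distance M = (N − FN)/k₀ = 5340114.2 m.
Inverse transverse Mercator on WGS84 gives φ = 48.19420043°, λ = -123.43869993°.

lat 48.1942°, lon -123.4387°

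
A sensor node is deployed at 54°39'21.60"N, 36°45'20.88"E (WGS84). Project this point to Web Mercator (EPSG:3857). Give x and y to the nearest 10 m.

Web Mercator is spherical with R = a = 6378137 m.
x = R·λ = 6378137 × 0.641509729 = 4091636.940 m.
y = R·ln tan(π/4 + φ/2) = 6378137 × 1.143811576 = 7295386.936 m.

x 4091640 m, y 7295390 m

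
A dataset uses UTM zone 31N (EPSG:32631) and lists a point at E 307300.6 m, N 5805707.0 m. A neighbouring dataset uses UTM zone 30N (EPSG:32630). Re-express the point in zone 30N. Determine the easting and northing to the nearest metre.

E 715773 m, N 5806665 m

UTM 31N → geographic: φ = 52.36769999°, λ = 0.16949968°.
UTM 30N (λ₀ = -3°) forward: E = 715772.683 m, N = 5806664.641 m.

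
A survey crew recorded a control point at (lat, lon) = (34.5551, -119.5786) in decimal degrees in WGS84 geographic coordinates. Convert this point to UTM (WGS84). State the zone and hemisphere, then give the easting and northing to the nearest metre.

Zone 11N: E 263403 m, N 3826728 m

Longitude -119.5786° lies in the 6° band [-120°, -114°), giving zone 11; latitude is north of the equator, so 11N.
Zone 11 central meridian λ₀ = 6×11 − 183 = -117°; Δλ = -2.5786°.
Transverse Mercator on WGS84 with k₀ = 0.9996 gives E = 263403.298 m, N = 3826728.145 m.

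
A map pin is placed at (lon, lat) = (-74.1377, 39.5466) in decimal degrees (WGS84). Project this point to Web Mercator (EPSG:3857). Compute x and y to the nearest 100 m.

Web Mercator is spherical with R = a = 6378137 m.
x = R·λ = 6378137 × -1.293946965 = -8252971.013 m.
y = R·ln tan(π/4 + φ/2) = 6378137 × 0.752613581 = 4800272.528 m.

x -8253000 m, y 4800300 m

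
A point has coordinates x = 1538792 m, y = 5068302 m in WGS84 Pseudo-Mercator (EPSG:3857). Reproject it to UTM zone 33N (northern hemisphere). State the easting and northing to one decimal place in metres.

E 401596.8 m, N 4581421.4 m

Web Mercator inverse (R = 6378137 m) → φ = 41.37830012°, λ = 13.82320373°.
UTM 33N forward: E = 401596.781 m, N = 4581421.400 m.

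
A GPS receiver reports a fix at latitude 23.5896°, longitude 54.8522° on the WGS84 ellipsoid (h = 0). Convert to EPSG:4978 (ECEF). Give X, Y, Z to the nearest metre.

WGS84: a = 6378137 m, e² = 0.006694380; N(φ) = a/√(1−e²sin²φ) = 6381558.686 m.
X = (N+h)·cosφ·cosλ = 3366785.880 m; Y = (N+h)·cosφ·sinλ = 4781966.552 m; Z = (N(1−e²)+h)·sinφ = 2536693.305 m.

X 3366786 m, Y 4781967 m, Z 2536693 m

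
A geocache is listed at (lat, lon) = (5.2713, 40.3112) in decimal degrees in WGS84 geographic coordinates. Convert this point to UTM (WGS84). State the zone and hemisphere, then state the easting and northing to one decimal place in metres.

Zone 37N: E 645303.3 m, N 582806.3 m

Longitude 40.3112° lies in the 6° band [36°, 42°), giving zone 37; latitude is north of the equator, so 37N.
Zone 37 central meridian λ₀ = 6×37 − 183 = 39°; Δλ = +1.3112°.
Transverse Mercator on WGS84 with k₀ = 0.9996 gives E = 645303.340 m, N = 582806.280 m.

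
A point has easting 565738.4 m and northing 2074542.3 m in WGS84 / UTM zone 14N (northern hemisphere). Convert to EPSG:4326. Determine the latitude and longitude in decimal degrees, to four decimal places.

Zone 14N: λ₀ = -99°, k₀ = 0.9996, false easting 500000 m.
Meridian distance M = (N − FN)/k₀ = 2075372.4 m.
Inverse transverse Mercator on WGS84 gives φ = 18.76139992°, λ = -98.37629992°.

lat 18.7614°, lon -98.3763°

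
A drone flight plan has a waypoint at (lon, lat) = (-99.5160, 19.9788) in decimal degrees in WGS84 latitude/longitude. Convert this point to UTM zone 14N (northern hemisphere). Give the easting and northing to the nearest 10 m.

E 446020 m, N 2209220 m

Zone 14 central meridian λ₀ = 6×14 − 183 = -99°; Δλ = -0.5160°.
Transverse Mercator on WGS84 with k₀ = 0.9996 gives E = 446015.917 m, N = 2209218.376 m.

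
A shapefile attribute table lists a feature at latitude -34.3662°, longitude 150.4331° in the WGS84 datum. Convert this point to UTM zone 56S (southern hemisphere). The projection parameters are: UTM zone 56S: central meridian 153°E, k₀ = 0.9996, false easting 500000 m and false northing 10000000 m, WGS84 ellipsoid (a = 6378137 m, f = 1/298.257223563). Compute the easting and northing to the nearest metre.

Zone 56 central meridian λ₀ = 6×56 − 183 = 153°; Δλ = -2.5669°.
Transverse Mercator on WGS84 with k₀ = 0.9996 gives E = 263945.531 m, N = 6194253.275 m.

E 263946 m, N 6194253 m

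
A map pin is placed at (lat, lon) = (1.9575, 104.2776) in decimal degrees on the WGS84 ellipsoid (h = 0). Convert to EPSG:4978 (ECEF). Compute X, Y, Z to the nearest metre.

X -1572065 m, Y 6177548 m, Z 216408 m

WGS84: a = 6378137 m, e² = 0.006694380; N(φ) = a/√(1−e²sin²φ) = 6378161.910 m.
X = (N+h)·cosφ·cosλ = -1572065.338 m; Y = (N+h)·cosφ·sinλ = 6177547.585 m; Z = (N(1−e²)+h)·sinφ = 216407.885 m.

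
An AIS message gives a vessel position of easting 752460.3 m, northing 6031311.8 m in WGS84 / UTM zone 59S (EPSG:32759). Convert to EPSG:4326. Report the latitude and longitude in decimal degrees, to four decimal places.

Zone 59S: λ₀ = 171°, k₀ = 0.9996, false easting 500000 m, false northing 10000000 m.
Meridian distance M = (N − FN)/k₀ = -3970276.3 m.
Inverse transverse Mercator on WGS84 gives φ = -35.82990011°, λ = 173.79480043°.

lat -35.8299°, lon 173.7948°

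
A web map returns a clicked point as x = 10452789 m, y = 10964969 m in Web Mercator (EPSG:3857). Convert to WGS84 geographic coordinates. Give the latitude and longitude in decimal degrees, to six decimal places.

R = 6378137 m. λ = x/R = 93.89900120°.
φ = 2·arctan(exp(y/R)) − 90° = 2·arctan(5.57978) − 90° = 69.67879991°.

lat 69.678800°, lon 93.899001°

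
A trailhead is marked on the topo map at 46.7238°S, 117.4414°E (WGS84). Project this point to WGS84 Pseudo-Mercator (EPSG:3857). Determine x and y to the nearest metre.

Web Mercator is spherical with R = a = 6378137 m.
x = R·λ = 6378137 × 2.049739108 = 13073516.846 m.
y = R·ln tan(π/4 + φ/2) = 6378137 × -0.924581450 = -5897107.156 m.

x 13073517 m, y -5897107 m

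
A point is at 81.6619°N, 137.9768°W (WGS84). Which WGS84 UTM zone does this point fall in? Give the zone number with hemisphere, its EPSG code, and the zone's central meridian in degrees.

UTM zone = ⌊(λ + 180)/6⌋ + 1; -137.9768° ∈ [-138°, -132°) → zone 8.
Hemisphere: N (φ ≥ 0).
Central meridian λ₀ = 6×8 − 183 = -135°.
EPSG code: 32608.

Zone 8N (EPSG:32608), central meridian -135°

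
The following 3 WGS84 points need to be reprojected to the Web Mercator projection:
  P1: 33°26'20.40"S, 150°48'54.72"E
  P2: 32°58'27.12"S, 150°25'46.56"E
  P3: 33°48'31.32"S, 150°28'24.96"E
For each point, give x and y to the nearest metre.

Web Mercator: x = R·λ, y = R·ln tan(π/4+φ/2), R = 6378137 m.
P1 (-33.4390°, 150.8152°) → (16788671.268, -3953719.896) m.
P2 (-32.9742°, 150.4296°) → (16745746.472, -3891879.945) m.
P3 (-33.8087°, 150.4736°) → (16750644.530, -4003143.943) m.

P1: x 16788671 m, y -3953720 m; P2: x 16745746 m, y -3891880 m; P3: x 16750645 m, y -4003144 m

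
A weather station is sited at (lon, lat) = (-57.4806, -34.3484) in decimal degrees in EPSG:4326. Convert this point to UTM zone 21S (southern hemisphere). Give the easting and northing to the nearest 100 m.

Zone 21 central meridian λ₀ = 6×21 − 183 = -57°; Δλ = -0.4806°.
Transverse Mercator on WGS84 with k₀ = 0.9996 gives E = 455799.458 m, N = 6199108.427 m.

E 455800 m, N 6199100 m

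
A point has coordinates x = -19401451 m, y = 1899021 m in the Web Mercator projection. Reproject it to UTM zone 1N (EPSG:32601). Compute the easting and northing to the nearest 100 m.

Web Mercator inverse (R = 6378137 m) → φ = 16.81259621°, λ = -174.28619967°.
UTM 1N forward: E = 789241.915 m, N = 1860806.039 m.

E 789200 m, N 1860800 m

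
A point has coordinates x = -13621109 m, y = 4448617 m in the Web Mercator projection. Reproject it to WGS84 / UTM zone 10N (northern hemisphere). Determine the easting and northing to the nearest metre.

E 556849 m, N 4102629 m

Web Mercator inverse (R = 6378137 m) → φ = 37.06819817°, λ = -122.36050401°.
UTM 10N forward: E = 556849.306 m, N = 4102629.094 m.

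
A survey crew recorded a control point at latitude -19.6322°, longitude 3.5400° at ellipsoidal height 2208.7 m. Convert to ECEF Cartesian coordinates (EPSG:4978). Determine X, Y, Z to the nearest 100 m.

WGS84: a = 6378137 m, e² = 0.006694380; N(φ) = a/√(1−e²sin²φ) = 6380548.292 m.
X = (N+h)·cosφ·cosλ = 6000248.801 m; Y = (N+h)·cosφ·sinλ = 371195.753 m; Z = (N(1−e²)+h)·sinφ = -2130133.725 m.

X 6000200 m, Y 371200 m, Z -2130100 m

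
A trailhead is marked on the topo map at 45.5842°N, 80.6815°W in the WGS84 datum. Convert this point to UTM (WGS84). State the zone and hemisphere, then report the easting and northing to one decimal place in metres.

Zone 17N: E 524846.3 m, N 5047900.3 m

Longitude -80.6815° lies in the 6° band [-84°, -78°), giving zone 17; latitude is north of the equator, so 17N.
Zone 17 central meridian λ₀ = 6×17 − 183 = -81°; Δλ = +0.3185°.
Transverse Mercator on WGS84 with k₀ = 0.9996 gives E = 524846.268 m, N = 5047900.276 m.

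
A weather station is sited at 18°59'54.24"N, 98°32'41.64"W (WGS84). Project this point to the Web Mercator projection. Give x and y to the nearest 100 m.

x -10970000 m, y 2154700 m

Web Mercator is spherical with R = a = 6378137 m.
x = R·λ = 6378137 × -1.719932966 = -10969968.088 m.
y = R·ln tan(π/4 + φ/2) = 6378137 × 0.337833374 = 2154747.542 m.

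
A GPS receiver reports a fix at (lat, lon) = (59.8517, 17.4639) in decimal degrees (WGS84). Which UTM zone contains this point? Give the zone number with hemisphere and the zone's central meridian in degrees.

Zone 33N, central meridian 15°

UTM zone = ⌊(λ + 180)/6⌋ + 1; 17.4639° ∈ [12°, 18°) → zone 33.
Hemisphere: N (φ ≥ 0).
Central meridian λ₀ = 6×33 − 183 = 15°.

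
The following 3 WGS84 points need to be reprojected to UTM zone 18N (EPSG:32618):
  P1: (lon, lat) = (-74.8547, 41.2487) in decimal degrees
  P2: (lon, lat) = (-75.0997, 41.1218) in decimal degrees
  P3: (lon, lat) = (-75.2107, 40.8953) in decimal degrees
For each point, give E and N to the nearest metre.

UTM zone 18N: λ₀ = -75°, k₀ = 0.9996.
P1 (41.2487°, -74.8547°) → (512173.906, 4566375.897) m.
P2 (41.1218°, -75.0997°) → (491630.531, 4552282.950) m.
P3 (40.8953°, -75.2107°) → (482251.790, 4527155.839) m.

P1: E 512174 m, N 4566376 m; P2: E 491631 m, N 4552283 m; P3: E 482252 m, N 4527156 m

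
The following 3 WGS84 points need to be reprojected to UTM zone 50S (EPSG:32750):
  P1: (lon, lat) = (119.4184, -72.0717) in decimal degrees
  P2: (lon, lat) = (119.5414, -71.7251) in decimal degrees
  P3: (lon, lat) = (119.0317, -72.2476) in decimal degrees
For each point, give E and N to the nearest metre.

P1: E 583071 m, N 2001402 m; P2: E 588923 m, N 2039857 m; P3: E 569130 m, N 1982282 m

UTM zone 50S: λ₀ = 117°, k₀ = 0.9996.
P1 (-72.0717°, 119.4184°) → (583070.559, 2001401.604) m.
P2 (-71.7251°, 119.5414°) → (588923.035, 2039856.821) m.
P3 (-72.2476°, 119.0317°) → (569130.370, 1982281.983) m.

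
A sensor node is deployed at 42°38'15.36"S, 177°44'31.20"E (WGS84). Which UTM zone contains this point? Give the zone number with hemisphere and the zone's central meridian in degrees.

UTM zone = ⌊(λ + 180)/6⌋ + 1; 177.7420° ∈ [174°, 180°) → zone 60.
Hemisphere: S (φ < 0).
Central meridian λ₀ = 6×60 − 183 = 177°.

Zone 60S, central meridian 177°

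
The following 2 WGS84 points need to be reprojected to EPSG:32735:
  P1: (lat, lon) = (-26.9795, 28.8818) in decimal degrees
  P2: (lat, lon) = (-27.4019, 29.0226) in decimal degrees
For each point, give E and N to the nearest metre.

UTM zone 35S: λ₀ = 27°, k₀ = 0.9996.
P1 (-26.9795°, 28.8818°) → (686756.881, 7014443.631) m.
P2 (-27.4019°, 29.0226°) → (699978.427, 6967424.440) m.

P1: E 686757 m, N 7014444 m; P2: E 699978 m, N 6967424 m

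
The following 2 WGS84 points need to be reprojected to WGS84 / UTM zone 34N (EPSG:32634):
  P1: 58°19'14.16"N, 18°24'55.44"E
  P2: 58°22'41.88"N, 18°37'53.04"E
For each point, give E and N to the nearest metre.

P1: E 348617 m, N 6467311 m; P2: E 361491 m, N 6473267 m

UTM zone 34N: λ₀ = 21°, k₀ = 0.9996.
P1 (58.3206°, 18.4154°) → (348617.226, 6467310.893) m.
P2 (58.3783°, 18.6314°) → (361491.317, 6473267.164) m.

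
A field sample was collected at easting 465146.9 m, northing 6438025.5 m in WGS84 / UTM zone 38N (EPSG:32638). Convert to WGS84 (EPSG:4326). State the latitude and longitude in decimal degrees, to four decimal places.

lat 58.0823°, lon 44.4090°

Zone 38N: λ₀ = 45°, k₀ = 0.9996, false easting 500000 m.
Meridian distance M = (N − FN)/k₀ = 6440601.7 m.
Inverse transverse Mercator on WGS84 gives φ = 58.08229990°, λ = 44.40899971°.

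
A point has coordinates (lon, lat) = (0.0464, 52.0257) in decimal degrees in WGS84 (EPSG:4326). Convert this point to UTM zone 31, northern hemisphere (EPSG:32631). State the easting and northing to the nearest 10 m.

E 297370 m, N 5768020 m

Zone 31 central meridian λ₀ = 6×31 − 183 = 3°; Δλ = -2.9536°.
Transverse Mercator on WGS84 with k₀ = 0.9996 gives E = 297371.629 m, N = 5768015.281 m.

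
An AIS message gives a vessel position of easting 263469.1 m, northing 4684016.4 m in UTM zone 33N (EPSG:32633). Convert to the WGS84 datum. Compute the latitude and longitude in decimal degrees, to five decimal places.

lat 42.27250°, lon 12.13180°

Zone 33N: λ₀ = 15°, k₀ = 0.9996, false easting 500000 m.
Meridian distance M = (N − FN)/k₀ = 4685890.8 m.
Inverse transverse Mercator on WGS84 gives φ = 42.27249995°, λ = 12.13180019°.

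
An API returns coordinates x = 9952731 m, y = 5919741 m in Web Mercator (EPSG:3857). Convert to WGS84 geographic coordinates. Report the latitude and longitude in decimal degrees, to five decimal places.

lat 46.86300°, lon 89.40690°

R = 6378137 m. λ = x/R = 89.40690376°.
φ = 2·arctan(exp(y/R)) − 90° = 2·arctan(2.52977) − 90° = 46.86300132°.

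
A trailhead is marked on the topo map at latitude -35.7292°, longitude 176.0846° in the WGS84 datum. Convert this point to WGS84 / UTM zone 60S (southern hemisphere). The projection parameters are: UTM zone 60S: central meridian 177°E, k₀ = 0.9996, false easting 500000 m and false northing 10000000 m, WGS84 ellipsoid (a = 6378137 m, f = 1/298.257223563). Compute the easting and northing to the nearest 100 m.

Zone 60 central meridian λ₀ = 6×60 − 183 = 177°; Δλ = -0.9154°.
Transverse Mercator on WGS84 with k₀ = 0.9996 gives E = 417214.907 m, N = 6045700.347 m.

E 417200 m, N 6045700 m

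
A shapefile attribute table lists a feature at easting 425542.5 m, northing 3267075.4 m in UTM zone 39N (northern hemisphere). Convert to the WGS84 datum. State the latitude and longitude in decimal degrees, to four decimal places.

lat 29.5311°, lon 50.2316°

Zone 39N: λ₀ = 51°, k₀ = 0.9996, false easting 500000 m.
Meridian distance M = (N − FN)/k₀ = 3268382.8 m.
Inverse transverse Mercator on WGS84 gives φ = 29.53110016°, λ = 50.23159978°.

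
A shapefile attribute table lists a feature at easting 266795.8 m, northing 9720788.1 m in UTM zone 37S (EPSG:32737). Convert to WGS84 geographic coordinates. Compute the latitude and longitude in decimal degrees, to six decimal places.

lat -2.524400°, lon 36.902700°

Zone 37S: λ₀ = 39°, k₀ = 0.9996, false easting 500000 m, false northing 10000000 m.
Meridian distance M = (N − FN)/k₀ = -279323.6 m.
Inverse transverse Mercator on WGS84 gives φ = -2.52439985°, λ = 36.90270042°.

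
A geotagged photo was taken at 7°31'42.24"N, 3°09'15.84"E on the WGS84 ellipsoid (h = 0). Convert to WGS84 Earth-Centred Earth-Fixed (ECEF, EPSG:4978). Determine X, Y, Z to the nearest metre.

WGS84: a = 6378137 m, e² = 0.006694380; N(φ) = a/√(1−e²sin²φ) = 6378503.497 m.
X = (N+h)·cosφ·cosλ = 6313940.133 m; Y = (N+h)·cosφ·sinλ = 347963.497 m; Z = (N(1−e²)+h)·sinφ = 830101.810 m.

X 6313940 m, Y 347963 m, Z 830102 m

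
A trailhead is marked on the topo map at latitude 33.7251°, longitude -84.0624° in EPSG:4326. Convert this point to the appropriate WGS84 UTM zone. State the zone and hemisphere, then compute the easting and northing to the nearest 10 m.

Longitude -84.0624° lies in the 6° band [-90°, -84°), giving zone 16; latitude is north of the equator, so 16N.
Zone 16 central meridian λ₀ = 6×16 − 183 = -87°; Δλ = +2.9376°.
Transverse Mercator on WGS84 with k₀ = 0.9996 gives E = 772197.829 m, N = 3735552.527 m.

Zone 16N: E 772200 m, N 3735550 m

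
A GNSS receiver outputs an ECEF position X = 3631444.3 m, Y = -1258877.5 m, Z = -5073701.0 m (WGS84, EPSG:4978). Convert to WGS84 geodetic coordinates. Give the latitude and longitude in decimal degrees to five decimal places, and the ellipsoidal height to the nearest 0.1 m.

λ = atan2(Y, X) = -19.11939969°; p = √(X²+Y²) = 3843456.8 m.
Bowring's method on WGS84 (a = 6378137 m, b = 6356752.314 m) gives φ = -53.04020029°, h = 583.659 m.

lat -53.04020°, lon -19.11940°, h 583.7 m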